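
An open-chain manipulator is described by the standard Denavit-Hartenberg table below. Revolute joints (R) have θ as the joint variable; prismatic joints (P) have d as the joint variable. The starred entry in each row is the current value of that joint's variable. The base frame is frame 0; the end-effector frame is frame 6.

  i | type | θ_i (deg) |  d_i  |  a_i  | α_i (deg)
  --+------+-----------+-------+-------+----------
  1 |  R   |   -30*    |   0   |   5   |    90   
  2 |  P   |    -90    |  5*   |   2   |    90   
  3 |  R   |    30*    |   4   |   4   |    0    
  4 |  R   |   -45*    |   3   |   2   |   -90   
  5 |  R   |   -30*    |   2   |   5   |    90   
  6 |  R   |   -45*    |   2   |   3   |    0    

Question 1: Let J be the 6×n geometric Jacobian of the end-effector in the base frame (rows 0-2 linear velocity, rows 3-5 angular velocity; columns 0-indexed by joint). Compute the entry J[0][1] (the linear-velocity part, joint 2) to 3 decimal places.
prismatic axis z_1 = (-0.5000,-0.8660,0.0000)
J_v[:, 1] = z_1; J_ω[:, 1] = (0,0,0)
entry J[0][1] = -0.5000

-0.500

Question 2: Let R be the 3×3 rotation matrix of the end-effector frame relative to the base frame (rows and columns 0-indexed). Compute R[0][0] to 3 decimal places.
0.115

End-effector x-axis (col 0 of R) = (0.1146,0.9055,-0.4085)
R[0][0] = 0.1146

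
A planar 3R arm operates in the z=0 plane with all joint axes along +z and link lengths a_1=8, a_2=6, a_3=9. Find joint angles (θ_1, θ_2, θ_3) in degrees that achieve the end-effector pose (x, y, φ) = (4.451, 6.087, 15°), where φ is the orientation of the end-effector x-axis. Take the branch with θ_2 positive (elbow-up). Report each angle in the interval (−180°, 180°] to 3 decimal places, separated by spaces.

89.996 135.000 150.004

wrist centre = target − a_3·(cos φ, sin φ) = (-4.2423, 3.7576)
cos θ_2 = (32.1172−8²−6²)/(2·8·6) = -0.7071; θ_2 = 135.0005° (elbow-up)
β = atan2(3.7576,-4.2423) = 138.4672°; ψ = atan2(4.2426,3.7573) = 48.4714°
θ_1 = β − ψ = 89.9959°
θ_3 = φ − θ_1 − θ_2 = 150.0036° (wrapped to (-180°,180°])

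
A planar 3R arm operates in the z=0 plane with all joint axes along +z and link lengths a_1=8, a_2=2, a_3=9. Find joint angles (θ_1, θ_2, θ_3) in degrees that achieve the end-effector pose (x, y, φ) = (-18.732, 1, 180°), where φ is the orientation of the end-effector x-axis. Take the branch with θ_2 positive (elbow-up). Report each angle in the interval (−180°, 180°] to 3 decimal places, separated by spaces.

wrist centre = target − a_3·(cos φ, sin φ) = (-9.7320, 1.0000)
cos θ_2 = (95.7118−8²−2²)/(2·8·2) = 0.8660; θ_2 = 30.0035° (elbow-up)
β = atan2(1.0000,-9.7320) = 174.1332°; ψ = atan2(1.0001,9.7320) = 5.8674°
θ_1 = β − ψ = 168.2658°
θ_3 = φ − θ_1 − θ_2 = -18.2694° (wrapped to (-180°,180°])

168.266 30.004 -18.269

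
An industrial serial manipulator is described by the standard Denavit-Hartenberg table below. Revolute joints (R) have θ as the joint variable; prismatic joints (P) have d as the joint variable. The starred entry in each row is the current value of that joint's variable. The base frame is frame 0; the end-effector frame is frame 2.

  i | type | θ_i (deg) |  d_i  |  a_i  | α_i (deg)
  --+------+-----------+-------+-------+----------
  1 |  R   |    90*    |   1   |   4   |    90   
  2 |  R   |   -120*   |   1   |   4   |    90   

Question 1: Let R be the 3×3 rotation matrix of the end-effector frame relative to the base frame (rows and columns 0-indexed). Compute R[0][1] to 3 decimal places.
End-effector y-axis (col 1 of R) = (1.0000,-0.0000,0.0000)
R[0][1] = 1.0000

1.000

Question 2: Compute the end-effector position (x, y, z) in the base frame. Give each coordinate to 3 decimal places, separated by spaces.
after link 1: o_1 = (0.0000, 4.0000, 1.0000)
after link 2: o_2 = (1.0000, 2.0000, -2.4641)

1.000 2.000 -2.464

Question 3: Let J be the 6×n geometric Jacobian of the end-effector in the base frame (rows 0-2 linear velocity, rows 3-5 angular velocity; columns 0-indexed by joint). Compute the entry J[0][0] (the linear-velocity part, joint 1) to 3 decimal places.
axis z_0 = ẑ; lever o_n−o_0 = (1.0000,2.0000,-2.4641)
cross product → J_v[:, 0] = (-2.0000,1.0000,0.0000)
J_ω[:, 0] = z_0
entry J[0][0] = -2.0000

-2.000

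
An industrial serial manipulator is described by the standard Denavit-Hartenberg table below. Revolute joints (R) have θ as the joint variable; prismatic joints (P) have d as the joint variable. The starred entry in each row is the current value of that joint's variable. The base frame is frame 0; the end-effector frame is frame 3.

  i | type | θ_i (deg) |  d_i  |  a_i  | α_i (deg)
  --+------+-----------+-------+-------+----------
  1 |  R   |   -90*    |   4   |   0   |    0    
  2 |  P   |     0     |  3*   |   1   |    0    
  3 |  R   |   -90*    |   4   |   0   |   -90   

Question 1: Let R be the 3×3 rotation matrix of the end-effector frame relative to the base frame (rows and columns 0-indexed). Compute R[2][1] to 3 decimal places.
-1.000

End-effector y-axis (col 1 of R) = (0.0000,-0.0000,-1.0000)
R[2][1] = -1.0000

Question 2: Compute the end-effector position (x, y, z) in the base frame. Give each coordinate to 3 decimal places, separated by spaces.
0.000 -1.000 11.000

after link 1: o_1 = (0.0000, 0.0000, 4.0000)
after link 2: o_2 = (0.0000, -1.0000, 7.0000)
after link 3: o_3 = (0.0000, -1.0000, 11.0000)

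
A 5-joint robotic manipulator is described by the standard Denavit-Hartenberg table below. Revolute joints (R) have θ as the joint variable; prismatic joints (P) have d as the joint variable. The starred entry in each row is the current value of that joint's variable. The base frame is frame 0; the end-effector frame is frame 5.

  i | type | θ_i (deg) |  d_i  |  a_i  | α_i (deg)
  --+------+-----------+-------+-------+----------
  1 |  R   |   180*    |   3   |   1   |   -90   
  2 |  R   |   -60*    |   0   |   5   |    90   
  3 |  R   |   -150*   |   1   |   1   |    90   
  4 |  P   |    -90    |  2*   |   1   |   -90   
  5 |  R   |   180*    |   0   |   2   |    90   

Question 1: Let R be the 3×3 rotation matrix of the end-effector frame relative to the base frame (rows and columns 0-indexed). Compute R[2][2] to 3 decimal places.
End-effector z-axis (col 2 of R) = (-0.2500,0.8660,0.4330)
R[2][2] = 0.4330

0.433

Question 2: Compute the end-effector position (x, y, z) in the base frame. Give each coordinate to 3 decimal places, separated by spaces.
after link 1: o_1 = (-1.0000, 0.0000, 3.0000)
after link 2: o_2 = (-3.5000, 0.0000, 7.3301)
after link 3: o_3 = (-2.2010, 0.5000, 7.0801)
after link 4: o_4 = (-2.5670, -1.2321, 5.7141)
after link 5: o_5 = (-0.8349, -1.2321, 6.7141)

-0.835 -1.232 6.714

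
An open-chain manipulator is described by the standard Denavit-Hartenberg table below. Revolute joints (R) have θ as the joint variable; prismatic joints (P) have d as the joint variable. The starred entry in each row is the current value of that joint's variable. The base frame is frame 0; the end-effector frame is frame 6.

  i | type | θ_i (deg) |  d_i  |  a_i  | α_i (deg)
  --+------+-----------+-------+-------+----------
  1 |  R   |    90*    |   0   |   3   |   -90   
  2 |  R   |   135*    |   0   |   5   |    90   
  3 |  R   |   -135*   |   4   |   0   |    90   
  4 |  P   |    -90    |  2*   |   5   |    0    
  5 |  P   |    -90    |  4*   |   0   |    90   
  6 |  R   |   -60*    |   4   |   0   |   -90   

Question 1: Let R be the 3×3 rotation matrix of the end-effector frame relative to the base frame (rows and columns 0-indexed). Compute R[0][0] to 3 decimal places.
End-effector x-axis (col 0 of R) = (0.2588,-0.6830,-0.6830)
R[0][0] = 0.2588

0.259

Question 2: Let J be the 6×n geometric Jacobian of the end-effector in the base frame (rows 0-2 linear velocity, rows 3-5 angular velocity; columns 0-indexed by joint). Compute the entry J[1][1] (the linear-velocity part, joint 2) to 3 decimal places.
-2.657

axis z_1 = (-1.0000,0.0000,0.0000); lever o_n−o_1 = (-4.2426,1.5858,-2.6569)
cross product → J_v[:, 1] = (-0.0000,-2.6569,-1.5858)
J_ω[:, 1] = z_1
entry J[1][1] = -2.6569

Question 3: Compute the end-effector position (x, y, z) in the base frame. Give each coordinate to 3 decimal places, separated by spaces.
-4.243 4.586 -2.657

after link 1: o_1 = (0.0000, 3.0000, 0.0000)
after link 2: o_2 = (-0.0000, -0.5355, -3.5355)
after link 3: o_3 = (-0.0000, 2.2929, -6.3640)
after link 4: o_4 = (-1.4142, -0.2426, -1.8284)
after link 5: o_5 = (-4.2426, 1.7574, 0.1716)
after link 6: o_6 = (-4.2426, 4.5858, -2.6569)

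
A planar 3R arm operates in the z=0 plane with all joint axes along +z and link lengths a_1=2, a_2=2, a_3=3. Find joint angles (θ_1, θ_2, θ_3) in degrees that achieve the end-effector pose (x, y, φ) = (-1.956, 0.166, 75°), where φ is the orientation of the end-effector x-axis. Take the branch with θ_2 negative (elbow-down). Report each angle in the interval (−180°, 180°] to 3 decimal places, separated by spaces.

wrist centre = target − a_3·(cos φ, sin φ) = (-2.7325, -2.7318)
cos θ_2 = (14.9289−2²−2²)/(2·2·2) = 0.8661; θ_2 = -29.9896° (elbow-down)
β = atan2(-2.7318,-2.7325) = -135.0071°; ψ = atan2(-0.9997,3.7322) = -14.9948°
θ_1 = β − ψ = -120.0123°
θ_3 = φ − θ_1 − θ_2 = -134.9981° (wrapped to (-180°,180°])

-120.012 -29.990 -134.998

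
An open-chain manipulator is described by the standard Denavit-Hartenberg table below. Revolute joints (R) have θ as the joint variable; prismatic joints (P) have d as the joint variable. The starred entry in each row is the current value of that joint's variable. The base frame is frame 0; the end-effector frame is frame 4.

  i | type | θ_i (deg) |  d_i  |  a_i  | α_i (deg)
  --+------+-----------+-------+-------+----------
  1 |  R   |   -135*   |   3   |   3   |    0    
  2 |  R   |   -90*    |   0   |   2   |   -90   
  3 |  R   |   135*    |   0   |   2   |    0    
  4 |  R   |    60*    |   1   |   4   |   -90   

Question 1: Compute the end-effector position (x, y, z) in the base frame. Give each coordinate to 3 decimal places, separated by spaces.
after link 1: o_1 = (-2.1213, -2.1213, 3.0000)
after link 2: o_2 = (-3.5355, -0.7071, 3.0000)
after link 3: o_3 = (-2.5355, -1.7071, 1.5858)
after link 4: o_4 = (-0.5106, -5.1463, 2.6211)

-0.511 -5.146 2.621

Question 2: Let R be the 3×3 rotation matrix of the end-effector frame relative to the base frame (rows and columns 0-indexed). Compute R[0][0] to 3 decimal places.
0.683

End-effector x-axis (col 0 of R) = (0.6830,-0.6830,0.2588)
R[0][0] = 0.6830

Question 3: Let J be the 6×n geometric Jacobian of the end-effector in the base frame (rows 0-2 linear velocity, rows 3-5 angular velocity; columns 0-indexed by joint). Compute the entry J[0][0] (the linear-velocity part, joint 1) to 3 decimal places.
axis z_0 = ẑ; lever o_n−o_0 = (-0.5106,-5.1463,2.6211)
cross product → J_v[:, 0] = (5.1463,-0.5106,0.0000)
J_ω[:, 0] = z_0
entry J[0][0] = 5.1463

5.146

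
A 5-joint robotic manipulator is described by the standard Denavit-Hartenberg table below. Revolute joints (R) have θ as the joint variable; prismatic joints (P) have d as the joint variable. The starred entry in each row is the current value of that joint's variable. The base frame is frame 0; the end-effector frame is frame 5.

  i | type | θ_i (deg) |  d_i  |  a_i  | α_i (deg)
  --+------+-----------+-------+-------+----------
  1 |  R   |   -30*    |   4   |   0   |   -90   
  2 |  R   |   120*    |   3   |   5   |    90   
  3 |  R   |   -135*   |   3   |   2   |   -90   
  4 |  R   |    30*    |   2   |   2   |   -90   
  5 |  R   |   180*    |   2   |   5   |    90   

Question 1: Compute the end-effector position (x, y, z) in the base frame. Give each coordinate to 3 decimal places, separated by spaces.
0.167 3.039 -3.917

after link 1: o_1 = (0.0000, 0.0000, 4.0000)
after link 2: o_2 = (-0.6651, 3.8481, -0.3301)
after link 3: o_3 = (1.4902, 0.9707, -0.6054)
after link 4: o_4 = (-0.6613, -0.8343, -0.2695)
after link 5: o_5 = (0.1671, 3.0394, -3.9175)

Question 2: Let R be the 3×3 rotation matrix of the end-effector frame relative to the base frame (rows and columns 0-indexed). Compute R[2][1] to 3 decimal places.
End-effector y-axis (col 1 of R) = (-0.6258,0.7696,0.1268)
R[2][1] = 0.1268

0.127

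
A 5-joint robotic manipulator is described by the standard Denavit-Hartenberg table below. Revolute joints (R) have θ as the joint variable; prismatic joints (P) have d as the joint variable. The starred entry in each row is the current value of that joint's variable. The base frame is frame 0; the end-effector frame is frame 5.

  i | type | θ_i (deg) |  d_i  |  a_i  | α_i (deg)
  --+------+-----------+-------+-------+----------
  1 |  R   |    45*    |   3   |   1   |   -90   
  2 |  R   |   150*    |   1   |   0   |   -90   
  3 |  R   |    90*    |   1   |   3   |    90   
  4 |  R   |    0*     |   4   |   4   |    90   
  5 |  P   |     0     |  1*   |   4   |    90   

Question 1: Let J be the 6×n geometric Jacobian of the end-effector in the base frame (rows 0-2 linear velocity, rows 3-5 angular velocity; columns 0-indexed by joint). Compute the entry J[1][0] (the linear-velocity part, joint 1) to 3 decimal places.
axis z_0 = ẑ; lever o_n−o_0 = (5.3287,-8.8135,1.0000)
cross product → J_v[:, 0] = (8.8135,5.3287,-0.0000)
J_ω[:, 0] = z_0
entry J[1][0] = 5.3287

5.329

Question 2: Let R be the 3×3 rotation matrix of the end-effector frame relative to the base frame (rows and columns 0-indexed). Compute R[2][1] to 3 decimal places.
-0.866

End-effector y-axis (col 1 of R) = (0.3536,0.3536,-0.8660)
R[2][1] = -0.8660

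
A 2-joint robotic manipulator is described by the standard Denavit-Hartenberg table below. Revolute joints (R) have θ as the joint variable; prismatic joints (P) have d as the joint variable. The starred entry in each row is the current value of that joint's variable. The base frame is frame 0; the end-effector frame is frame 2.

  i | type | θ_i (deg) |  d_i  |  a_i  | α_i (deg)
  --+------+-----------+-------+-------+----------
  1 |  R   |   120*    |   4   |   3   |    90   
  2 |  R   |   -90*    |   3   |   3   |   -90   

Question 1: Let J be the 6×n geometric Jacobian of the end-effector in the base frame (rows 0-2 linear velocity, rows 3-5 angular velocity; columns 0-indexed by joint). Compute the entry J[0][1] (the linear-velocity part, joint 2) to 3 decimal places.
axis z_1 = (0.8660,0.5000,0.0000); lever o_n−o_1 = (2.5981,1.5000,-3.0000)
cross product → J_v[:, 1] = (-1.5000,2.5981,0.0000)
J_ω[:, 1] = z_1
entry J[0][1] = -1.5000

-1.500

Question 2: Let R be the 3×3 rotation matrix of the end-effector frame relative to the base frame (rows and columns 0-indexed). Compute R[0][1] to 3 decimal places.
End-effector y-axis (col 1 of R) = (-0.8660,-0.5000,-0.0000)
R[0][1] = -0.8660

-0.866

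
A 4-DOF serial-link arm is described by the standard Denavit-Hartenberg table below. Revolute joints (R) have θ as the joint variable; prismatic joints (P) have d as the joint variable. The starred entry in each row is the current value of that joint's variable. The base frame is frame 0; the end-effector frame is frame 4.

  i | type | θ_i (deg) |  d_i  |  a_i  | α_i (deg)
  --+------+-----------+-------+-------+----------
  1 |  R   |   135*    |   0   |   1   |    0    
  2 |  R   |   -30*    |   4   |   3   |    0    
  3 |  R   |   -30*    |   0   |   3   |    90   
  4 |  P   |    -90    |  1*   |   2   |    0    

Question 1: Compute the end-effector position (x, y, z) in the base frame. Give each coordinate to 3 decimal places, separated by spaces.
after link 1: o_1 = (-0.7071, 0.7071, 0.0000)
after link 2: o_2 = (-1.4836, 3.6049, 4.0000)
after link 3: o_3 = (-0.7071, 6.5027, 4.0000)
after link 4: o_4 = (0.2588, 6.2438, 2.0000)

0.259 6.244 2.000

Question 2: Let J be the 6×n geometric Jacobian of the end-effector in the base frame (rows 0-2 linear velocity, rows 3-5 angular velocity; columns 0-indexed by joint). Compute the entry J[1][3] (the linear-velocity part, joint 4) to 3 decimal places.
-0.259

prismatic axis z_3 = (0.9659,-0.2588,0.0000)
J_v[:, 3] = z_3; J_ω[:, 3] = (0,0,0)
entry J[1][3] = -0.2588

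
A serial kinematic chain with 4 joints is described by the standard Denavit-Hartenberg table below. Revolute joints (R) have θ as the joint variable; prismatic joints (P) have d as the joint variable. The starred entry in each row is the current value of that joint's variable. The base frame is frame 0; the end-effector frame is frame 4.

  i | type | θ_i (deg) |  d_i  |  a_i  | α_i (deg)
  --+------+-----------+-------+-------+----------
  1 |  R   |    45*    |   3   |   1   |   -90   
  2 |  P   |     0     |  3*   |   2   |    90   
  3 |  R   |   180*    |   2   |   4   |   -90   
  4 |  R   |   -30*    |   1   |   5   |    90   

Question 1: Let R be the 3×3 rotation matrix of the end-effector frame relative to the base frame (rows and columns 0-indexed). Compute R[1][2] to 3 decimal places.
0.354

End-effector z-axis (col 2 of R) = (0.3536,0.3536,0.8660)
R[1][2] = 0.3536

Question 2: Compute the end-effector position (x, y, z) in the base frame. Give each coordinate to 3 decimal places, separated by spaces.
after link 1: o_1 = (0.7071, 0.7071, 3.0000)
after link 2: o_2 = (0.0000, 4.2426, 3.0000)
after link 3: o_3 = (-2.8284, 1.4142, 5.0000)
after link 4: o_4 = (-5.1832, -2.3548, 7.5000)

-5.183 -2.355 7.500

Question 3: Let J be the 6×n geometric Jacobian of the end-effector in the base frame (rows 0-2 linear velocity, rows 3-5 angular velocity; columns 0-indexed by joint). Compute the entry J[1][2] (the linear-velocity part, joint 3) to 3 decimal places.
axis z_2 = (0.0000,0.0000,1.0000); lever o_n−o_2 = (-5.1832,-6.5974,4.5000)
cross product → J_v[:, 2] = (6.5974,-5.1832,0.0000)
J_ω[:, 2] = z_2
entry J[1][2] = -5.1832

-5.183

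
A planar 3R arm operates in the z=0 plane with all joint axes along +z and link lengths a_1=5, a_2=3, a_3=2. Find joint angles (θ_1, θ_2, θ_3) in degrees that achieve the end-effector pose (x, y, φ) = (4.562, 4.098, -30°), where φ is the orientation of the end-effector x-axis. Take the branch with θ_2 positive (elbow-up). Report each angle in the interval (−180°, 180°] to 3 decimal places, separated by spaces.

wrist centre = target − a_3·(cos φ, sin φ) = (2.8299, 5.0980)
cos θ_2 = (33.9982−5²−3²)/(2·5·3) = -0.0001; θ_2 = 90.0034° (elbow-up)
β = atan2(5.0980,2.8299) = 60.9649°; ψ = atan2(3.0000,4.9998) = 30.9647°
θ_1 = β − ψ = 30.0003°
θ_3 = φ − θ_1 − θ_2 = -150.0037° (wrapped to (-180°,180°])

30.000 90.003 -150.004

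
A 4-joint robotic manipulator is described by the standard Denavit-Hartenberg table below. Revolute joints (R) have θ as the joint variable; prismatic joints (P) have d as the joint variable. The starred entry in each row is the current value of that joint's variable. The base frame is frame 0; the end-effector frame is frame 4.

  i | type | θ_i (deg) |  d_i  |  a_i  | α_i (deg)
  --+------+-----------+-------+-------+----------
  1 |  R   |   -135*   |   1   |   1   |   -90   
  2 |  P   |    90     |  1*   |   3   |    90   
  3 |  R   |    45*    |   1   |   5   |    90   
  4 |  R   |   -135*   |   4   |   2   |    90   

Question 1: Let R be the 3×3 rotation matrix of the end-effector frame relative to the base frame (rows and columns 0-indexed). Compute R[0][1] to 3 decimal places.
End-effector y-axis (col 1 of R) = (-0.5000,0.5000,-0.7071)
R[0][1] = -0.5000

-0.500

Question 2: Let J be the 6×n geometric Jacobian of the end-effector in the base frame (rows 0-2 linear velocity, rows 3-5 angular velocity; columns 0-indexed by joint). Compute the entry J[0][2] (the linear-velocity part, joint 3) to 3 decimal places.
axis z_2 = (-0.7071,-0.7071,0.0000); lever o_n−o_2 = (0.0858,0.5000,-5.3640)
cross product → J_v[:, 2] = (3.7929,-3.7929,-0.2929)
J_ω[:, 2] = z_2
entry J[0][2] = 3.7929

3.793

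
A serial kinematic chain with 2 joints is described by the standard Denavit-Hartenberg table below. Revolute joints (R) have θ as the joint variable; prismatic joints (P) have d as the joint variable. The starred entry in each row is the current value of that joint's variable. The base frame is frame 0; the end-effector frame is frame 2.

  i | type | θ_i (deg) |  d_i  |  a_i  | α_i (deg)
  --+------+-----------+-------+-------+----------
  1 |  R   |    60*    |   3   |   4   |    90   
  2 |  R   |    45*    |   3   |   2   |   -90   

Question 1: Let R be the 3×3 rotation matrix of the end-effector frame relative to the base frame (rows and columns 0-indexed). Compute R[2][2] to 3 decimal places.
0.707

End-effector z-axis (col 2 of R) = (-0.3536,-0.6124,0.7071)
R[2][2] = 0.7071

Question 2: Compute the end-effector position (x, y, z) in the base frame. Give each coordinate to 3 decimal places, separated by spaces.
5.305 3.189 4.414

after link 1: o_1 = (2.0000, 3.4641, 3.0000)
after link 2: o_2 = (5.3052, 3.1888, 4.4142)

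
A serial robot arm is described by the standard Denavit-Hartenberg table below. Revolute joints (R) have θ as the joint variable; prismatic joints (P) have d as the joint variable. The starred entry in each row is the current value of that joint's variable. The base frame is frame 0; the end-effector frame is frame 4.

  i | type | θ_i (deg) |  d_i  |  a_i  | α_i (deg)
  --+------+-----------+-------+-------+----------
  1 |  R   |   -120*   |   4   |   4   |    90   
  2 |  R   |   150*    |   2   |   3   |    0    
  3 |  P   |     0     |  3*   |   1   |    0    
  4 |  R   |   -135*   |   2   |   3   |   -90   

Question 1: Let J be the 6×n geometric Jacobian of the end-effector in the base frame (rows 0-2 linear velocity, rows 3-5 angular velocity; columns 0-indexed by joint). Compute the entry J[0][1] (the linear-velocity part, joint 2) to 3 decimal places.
1.388

axis z_1 = (-0.8660,0.5000,0.0000); lever o_n−o_1 = (-5.7790,3.9905,2.7765)
cross product → J_v[:, 1] = (1.3882,2.4045,-0.5663)
J_ω[:, 1] = z_1
entry J[0][1] = 1.3882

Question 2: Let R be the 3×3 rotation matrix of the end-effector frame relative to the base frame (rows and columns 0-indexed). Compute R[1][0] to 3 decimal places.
End-effector x-axis (col 0 of R) = (-0.4830,-0.8365,0.2588)
R[1][0] = -0.8365

-0.837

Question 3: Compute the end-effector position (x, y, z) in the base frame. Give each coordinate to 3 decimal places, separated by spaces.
-7.779 0.526 6.776

after link 1: o_1 = (-2.0000, -3.4641, 4.0000)
after link 2: o_2 = (-2.4330, -0.2141, 5.5000)
after link 3: o_3 = (-4.5981, 2.0359, 6.0000)
after link 4: o_4 = (-7.7790, 0.5263, 6.7765)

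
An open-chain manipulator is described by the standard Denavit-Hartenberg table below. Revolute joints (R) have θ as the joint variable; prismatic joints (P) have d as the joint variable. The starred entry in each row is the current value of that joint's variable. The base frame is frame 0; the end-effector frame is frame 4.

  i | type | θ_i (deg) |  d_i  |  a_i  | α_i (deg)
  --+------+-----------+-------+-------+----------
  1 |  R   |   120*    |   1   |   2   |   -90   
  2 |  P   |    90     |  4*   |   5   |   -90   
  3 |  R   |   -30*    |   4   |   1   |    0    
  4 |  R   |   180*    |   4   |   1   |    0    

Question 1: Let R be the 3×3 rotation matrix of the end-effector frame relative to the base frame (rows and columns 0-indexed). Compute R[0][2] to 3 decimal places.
0.500

End-effector z-axis (col 2 of R) = (0.5000,-0.8660,-0.0000)
R[0][2] = 0.5000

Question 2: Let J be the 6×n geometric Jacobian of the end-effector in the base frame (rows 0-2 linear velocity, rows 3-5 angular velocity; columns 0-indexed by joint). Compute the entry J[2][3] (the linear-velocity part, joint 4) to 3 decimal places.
0.500

axis z_3 = (0.5000,-0.8660,-0.0000); lever o_n−o_3 = (2.4330,-3.2141,0.8660)
cross product → J_v[:, 3] = (-0.7500,-0.4330,0.5000)
J_ω[:, 3] = z_3
entry J[2][3] = 0.5000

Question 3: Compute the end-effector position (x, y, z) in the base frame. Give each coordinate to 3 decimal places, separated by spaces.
after link 1: o_1 = (-1.0000, 1.7321, 1.0000)
after link 2: o_2 = (-4.4641, -0.2679, -4.0000)
after link 3: o_3 = (-2.8971, -3.9821, -4.8660)
after link 4: o_4 = (-0.4641, -7.1962, -4.0000)

-0.464 -7.196 -4.000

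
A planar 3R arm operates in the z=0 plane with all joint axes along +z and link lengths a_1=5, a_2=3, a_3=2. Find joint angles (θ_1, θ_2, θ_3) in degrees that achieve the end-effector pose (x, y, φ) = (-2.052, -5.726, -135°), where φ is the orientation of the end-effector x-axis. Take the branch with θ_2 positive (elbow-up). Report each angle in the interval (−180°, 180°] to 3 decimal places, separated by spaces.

wrist centre = target − a_3·(cos φ, sin φ) = (-0.6378, -4.3118)
cos θ_2 = (18.9983−5²−3²)/(2·5·3) = -0.5001; θ_2 = 120.0038° (elbow-up)
β = atan2(-4.3118,-0.6378) = -98.4140°; ψ = atan2(2.5980,3.4998) = 36.5871°
θ_1 = β − ψ = -135.0011°
θ_3 = φ − θ_1 − θ_2 = -120.0027° (wrapped to (-180°,180°])

-135.001 120.004 -120.003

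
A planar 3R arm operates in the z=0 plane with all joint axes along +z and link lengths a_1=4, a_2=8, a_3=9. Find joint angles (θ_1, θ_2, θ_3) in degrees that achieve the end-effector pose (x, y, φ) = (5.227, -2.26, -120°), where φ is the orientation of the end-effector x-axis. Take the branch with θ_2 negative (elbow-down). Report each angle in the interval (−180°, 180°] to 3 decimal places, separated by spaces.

wrist centre = target − a_3·(cos φ, sin φ) = (9.7270, 5.5342)
cos θ_2 = (125.2422−4²−8²)/(2·4·8) = 0.7069; θ_2 = -45.0160° (elbow-down)
β = atan2(5.5342,9.7270) = 29.6379°; ψ = atan2(-5.6584,9.6553) = -30.3722°
θ_1 = β − ψ = 60.0102°
θ_3 = φ − θ_1 − θ_2 = -134.9942° (wrapped to (-180°,180°])

60.010 -45.016 -134.994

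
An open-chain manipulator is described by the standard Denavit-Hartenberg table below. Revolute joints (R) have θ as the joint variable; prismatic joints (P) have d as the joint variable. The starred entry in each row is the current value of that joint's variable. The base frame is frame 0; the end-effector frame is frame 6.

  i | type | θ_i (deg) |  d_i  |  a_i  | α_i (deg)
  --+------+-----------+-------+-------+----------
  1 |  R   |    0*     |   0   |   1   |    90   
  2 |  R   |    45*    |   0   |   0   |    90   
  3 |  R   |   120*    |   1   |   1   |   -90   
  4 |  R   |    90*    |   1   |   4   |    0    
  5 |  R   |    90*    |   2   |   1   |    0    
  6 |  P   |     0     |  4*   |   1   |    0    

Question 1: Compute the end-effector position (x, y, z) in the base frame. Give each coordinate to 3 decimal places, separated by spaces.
-5.054 4.366 -1.812

after link 1: o_1 = (1.0000, 0.0000, 0.0000)
after link 2: o_2 = (1.0000, 0.0000, 0.0000)
after link 3: o_3 = (1.3536, -0.8660, -1.0607)
after link 4: o_4 = (-2.0872, -0.3660, 1.1554)
after link 5: o_5 = (-2.9584, 1.5000, 0.2842)
after link 6: o_6 = (-5.0544, 4.3660, -1.8117)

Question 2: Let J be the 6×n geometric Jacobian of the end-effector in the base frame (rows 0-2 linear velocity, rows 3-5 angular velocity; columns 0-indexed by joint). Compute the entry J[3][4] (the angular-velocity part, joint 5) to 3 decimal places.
axis z_4 = (-0.6124,0.5000,-0.6124); lever o_n−o_4 = (-2.9671,4.7321,-2.9671)
cross product → J_v[:, 4] = (1.4142,-0.0000,-1.4142)
J_ω[:, 4] = z_4
entry J[3][4] = -0.6124

-0.612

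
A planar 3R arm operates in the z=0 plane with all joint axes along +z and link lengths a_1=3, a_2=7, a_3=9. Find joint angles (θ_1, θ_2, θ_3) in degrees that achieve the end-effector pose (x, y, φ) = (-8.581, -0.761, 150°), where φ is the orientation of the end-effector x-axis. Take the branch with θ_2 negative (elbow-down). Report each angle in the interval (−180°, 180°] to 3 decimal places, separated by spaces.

13.005 -135.008 -87.996

wrist centre = target − a_3·(cos φ, sin φ) = (-0.7868, -5.2610)
cos θ_2 = (28.2971−3²−7²)/(2·3·7) = -0.7072; θ_2 = -135.0085° (elbow-down)
β = atan2(-5.2610,-0.7868) = -98.5054°; ψ = atan2(-4.9490,-1.9505) = -111.5101°
θ_1 = β − ψ = 13.0047°
θ_3 = φ − θ_1 − θ_2 = -87.9962° (wrapped to (-180°,180°])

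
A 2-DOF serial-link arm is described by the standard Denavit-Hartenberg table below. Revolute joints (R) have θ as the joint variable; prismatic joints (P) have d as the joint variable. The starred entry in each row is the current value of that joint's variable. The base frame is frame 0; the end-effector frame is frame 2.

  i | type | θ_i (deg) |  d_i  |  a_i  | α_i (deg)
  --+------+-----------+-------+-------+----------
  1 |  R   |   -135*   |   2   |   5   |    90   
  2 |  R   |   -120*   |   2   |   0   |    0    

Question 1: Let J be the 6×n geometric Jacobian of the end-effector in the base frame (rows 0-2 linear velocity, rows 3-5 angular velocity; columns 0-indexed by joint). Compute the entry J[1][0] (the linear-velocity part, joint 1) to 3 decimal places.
axis z_0 = ẑ; lever o_n−o_0 = (-4.9497,-2.1213,2.0000)
cross product → J_v[:, 0] = (2.1213,-4.9497,0.0000)
J_ω[:, 0] = z_0
entry J[1][0] = -4.9497

-4.950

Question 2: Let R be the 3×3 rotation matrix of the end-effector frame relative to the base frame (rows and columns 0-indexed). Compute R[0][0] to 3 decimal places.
End-effector x-axis (col 0 of R) = (0.3536,0.3536,-0.8660)
R[0][0] = 0.3536

0.354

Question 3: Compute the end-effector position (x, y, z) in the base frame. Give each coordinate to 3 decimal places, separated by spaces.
after link 1: o_1 = (-3.5355, -3.5355, 2.0000)
after link 2: o_2 = (-4.9497, -2.1213, 2.0000)

-4.950 -2.121 2.000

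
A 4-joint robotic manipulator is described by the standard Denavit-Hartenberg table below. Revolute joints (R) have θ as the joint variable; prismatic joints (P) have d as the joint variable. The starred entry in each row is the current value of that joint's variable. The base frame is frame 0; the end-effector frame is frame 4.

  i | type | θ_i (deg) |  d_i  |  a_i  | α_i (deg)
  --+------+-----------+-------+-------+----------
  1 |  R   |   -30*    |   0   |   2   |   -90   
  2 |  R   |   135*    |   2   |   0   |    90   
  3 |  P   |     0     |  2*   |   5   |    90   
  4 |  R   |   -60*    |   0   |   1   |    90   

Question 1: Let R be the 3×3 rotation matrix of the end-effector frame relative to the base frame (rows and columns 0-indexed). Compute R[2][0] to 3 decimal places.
End-effector x-axis (col 0 of R) = (-0.8365,0.4830,0.2588)
R[2][0] = 0.2588

0.259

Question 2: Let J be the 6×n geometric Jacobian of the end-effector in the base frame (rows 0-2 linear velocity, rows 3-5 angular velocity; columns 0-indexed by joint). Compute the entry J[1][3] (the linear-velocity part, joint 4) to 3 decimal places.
axis z_3 = (-0.5000,-0.8660,-0.0000); lever o_n−o_3 = (-0.8365,0.4830,0.2588)
cross product → J_v[:, 3] = (-0.2241,0.1294,-0.9659)
J_ω[:, 3] = z_3
entry J[1][3] = 0.1294

0.129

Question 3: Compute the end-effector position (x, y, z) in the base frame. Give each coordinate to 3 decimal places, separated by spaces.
0.058 2.276 -4.691

after link 1: o_1 = (1.7321, -1.0000, 0.0000)
after link 2: o_2 = (2.7321, 0.7321, 0.0000)
after link 3: o_3 = (0.8949, 1.7927, -4.9497)
after link 4: o_4 = (0.0584, 2.2757, -4.6909)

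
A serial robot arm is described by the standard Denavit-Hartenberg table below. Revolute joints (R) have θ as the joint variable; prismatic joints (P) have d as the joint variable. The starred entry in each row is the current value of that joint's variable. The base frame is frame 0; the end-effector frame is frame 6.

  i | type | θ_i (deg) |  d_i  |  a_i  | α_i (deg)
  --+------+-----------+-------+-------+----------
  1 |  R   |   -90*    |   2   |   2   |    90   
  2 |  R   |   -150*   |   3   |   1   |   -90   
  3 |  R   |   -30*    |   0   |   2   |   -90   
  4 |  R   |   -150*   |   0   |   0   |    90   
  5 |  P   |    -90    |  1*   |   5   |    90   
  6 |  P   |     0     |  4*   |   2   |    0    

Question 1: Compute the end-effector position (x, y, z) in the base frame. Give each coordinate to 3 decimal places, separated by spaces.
after link 1: o_1 = (0.0000, -2.0000, 2.0000)
after link 2: o_2 = (-3.0000, -1.1340, 1.5000)
after link 3: o_3 = (-4.0000, 0.3660, 0.6340)
after link 4: o_4 = (-4.0000, 0.3660, 0.6340)
after link 5: o_5 = (-8.0801, -1.7410, 2.8505)
after link 6: o_6 = (-11.5442, 0.9910, 3.5825)

-11.544 0.991 3.583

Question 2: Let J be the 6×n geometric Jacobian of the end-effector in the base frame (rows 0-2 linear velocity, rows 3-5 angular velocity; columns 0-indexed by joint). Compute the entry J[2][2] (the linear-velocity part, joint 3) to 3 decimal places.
-4.272

axis z_2 = (-0.0000,-0.5000,-0.8660); lever o_n−o_2 = (-8.5442,2.1250,2.0825)
cross product → J_v[:, 2] = (0.7990,7.3995,-4.2721)
J_ω[:, 2] = z_2
entry J[2][2] = -4.2721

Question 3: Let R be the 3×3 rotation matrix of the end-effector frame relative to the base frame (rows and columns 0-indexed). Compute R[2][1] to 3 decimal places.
0.967

End-effector y-axis (col 1 of R) = (0.2500,0.0580,0.9665)
R[2][1] = 0.9665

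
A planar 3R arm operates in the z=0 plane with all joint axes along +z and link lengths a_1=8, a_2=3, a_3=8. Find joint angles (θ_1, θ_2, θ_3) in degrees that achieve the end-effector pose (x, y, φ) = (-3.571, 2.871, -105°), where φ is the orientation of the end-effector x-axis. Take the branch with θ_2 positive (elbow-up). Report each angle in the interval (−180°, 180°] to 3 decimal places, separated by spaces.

wrist centre = target − a_3·(cos φ, sin φ) = (-1.5004, 10.5984)
cos θ_2 = (114.5776−8²−3²)/(2·8·3) = 0.8662; θ_2 = 29.9801° (elbow-up)
β = atan2(10.5984,-1.5004) = 98.0580°; ψ = atan2(1.4991,10.5986) = 8.0507°
θ_1 = β − ψ = 90.0073°
θ_3 = φ − θ_1 − θ_2 = 135.0126° (wrapped to (-180°,180°])

90.007 29.980 135.013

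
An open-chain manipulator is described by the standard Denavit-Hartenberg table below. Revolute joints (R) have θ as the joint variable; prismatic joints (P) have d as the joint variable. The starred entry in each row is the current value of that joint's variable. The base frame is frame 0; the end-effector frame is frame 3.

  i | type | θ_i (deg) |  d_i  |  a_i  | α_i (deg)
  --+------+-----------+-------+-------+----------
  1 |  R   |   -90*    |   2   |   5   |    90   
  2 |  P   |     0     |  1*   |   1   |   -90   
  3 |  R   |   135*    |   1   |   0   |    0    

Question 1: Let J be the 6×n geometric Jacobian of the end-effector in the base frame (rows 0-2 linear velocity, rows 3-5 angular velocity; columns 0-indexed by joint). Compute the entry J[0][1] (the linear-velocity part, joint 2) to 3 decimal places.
-1.000

prismatic axis z_1 = (-1.0000,-0.0000,0.0000)
J_v[:, 1] = z_1; J_ω[:, 1] = (0,0,0)
entry J[0][1] = -1.0000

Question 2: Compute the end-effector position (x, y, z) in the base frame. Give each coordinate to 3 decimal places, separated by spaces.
after link 1: o_1 = (0.0000, -5.0000, 2.0000)
after link 2: o_2 = (-1.0000, -6.0000, 2.0000)
after link 3: o_3 = (-1.0000, -6.0000, 3.0000)

-1.000 -6.000 3.000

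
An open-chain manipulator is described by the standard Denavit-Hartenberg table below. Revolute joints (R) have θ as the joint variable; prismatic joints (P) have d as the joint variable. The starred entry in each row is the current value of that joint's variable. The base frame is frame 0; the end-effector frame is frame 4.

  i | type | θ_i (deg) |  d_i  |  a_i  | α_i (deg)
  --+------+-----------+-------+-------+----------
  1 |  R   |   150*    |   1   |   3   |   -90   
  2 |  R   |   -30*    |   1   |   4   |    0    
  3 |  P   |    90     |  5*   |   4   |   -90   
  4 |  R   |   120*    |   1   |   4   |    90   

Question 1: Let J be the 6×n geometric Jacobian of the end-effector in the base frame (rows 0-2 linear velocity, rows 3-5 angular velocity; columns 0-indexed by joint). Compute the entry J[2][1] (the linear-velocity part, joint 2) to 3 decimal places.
-3.598

axis z_1 = (-0.5000,-0.8660,0.0000); lever o_n−o_1 = (-4.3840,-0.3971,-0.2321)
cross product → J_v[:, 1] = (0.2010,-0.1160,-3.5981)
J_ω[:, 1] = z_1
entry J[2][1] = -3.5981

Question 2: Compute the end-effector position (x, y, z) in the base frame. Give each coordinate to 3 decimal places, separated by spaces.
-6.982 1.103 0.768

after link 1: o_1 = (-2.5981, 1.5000, 1.0000)
after link 2: o_2 = (-6.0981, 2.3660, 3.0000)
after link 3: o_3 = (-10.3301, -0.9641, -0.4641)
after link 4: o_4 = (-6.9821, 1.1029, 0.7679)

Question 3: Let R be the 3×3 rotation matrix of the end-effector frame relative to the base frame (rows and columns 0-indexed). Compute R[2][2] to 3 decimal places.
-0.750

End-effector z-axis (col 2 of R) = (-0.1250,0.6495,-0.7500)
R[2][2] = -0.7500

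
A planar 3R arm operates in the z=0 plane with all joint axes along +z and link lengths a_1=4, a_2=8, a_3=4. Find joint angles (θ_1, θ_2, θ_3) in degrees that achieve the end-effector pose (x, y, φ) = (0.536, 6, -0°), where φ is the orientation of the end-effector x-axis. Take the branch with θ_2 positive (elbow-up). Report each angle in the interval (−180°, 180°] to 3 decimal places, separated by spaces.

wrist centre = target − a_3·(cos φ, sin φ) = (-3.4640, 6.0000)
cos θ_2 = (47.9993−4²−8²)/(2·4·8) = -0.5000; θ_2 = 120.0007° (elbow-up)
β = atan2(6.0000,-3.4640) = 119.9993°; ψ = atan2(6.9282,-0.0001) = 90.0007°
θ_1 = β − ψ = 29.9985°
θ_3 = φ − θ_1 − θ_2 = -149.9993° (wrapped to (-180°,180°])

29.999 120.001 -149.999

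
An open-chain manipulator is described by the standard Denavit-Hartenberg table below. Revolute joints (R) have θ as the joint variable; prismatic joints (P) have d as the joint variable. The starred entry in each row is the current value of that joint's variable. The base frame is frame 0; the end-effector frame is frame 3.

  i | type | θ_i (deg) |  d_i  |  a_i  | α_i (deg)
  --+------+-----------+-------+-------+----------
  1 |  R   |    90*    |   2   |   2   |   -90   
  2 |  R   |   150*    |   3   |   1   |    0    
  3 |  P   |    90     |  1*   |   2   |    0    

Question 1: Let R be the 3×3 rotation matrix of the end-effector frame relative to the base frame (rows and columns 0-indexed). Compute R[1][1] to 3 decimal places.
0.866

End-effector y-axis (col 1 of R) = (0.0000,0.8660,0.5000)
R[1][1] = 0.8660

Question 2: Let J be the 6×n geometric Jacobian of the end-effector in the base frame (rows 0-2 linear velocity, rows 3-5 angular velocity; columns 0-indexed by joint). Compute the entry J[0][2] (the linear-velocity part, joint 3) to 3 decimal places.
-1.000

prismatic axis z_2 = (-1.0000,0.0000,0.0000)
J_v[:, 2] = z_2; J_ω[:, 2] = (0,0,0)
entry J[0][2] = -1.0000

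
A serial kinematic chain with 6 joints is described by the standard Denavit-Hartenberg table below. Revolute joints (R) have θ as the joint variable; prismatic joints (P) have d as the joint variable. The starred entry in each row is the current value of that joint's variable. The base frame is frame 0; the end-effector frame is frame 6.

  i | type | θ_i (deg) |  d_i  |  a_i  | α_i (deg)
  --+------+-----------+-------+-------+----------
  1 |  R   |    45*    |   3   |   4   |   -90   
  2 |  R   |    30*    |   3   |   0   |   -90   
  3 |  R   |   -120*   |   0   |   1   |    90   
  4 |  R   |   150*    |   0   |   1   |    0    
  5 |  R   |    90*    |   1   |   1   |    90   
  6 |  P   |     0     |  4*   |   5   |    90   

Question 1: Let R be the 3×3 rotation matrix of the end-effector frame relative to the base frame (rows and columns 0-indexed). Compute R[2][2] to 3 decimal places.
-0.433

End-effector z-axis (col 2 of R) = (0.1768,0.8839,-0.4330)
R[2][2] = -0.4330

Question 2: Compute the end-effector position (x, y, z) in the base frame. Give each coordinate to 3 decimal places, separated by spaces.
after link 1: o_1 = (2.8284, 2.8284, 3.0000)
after link 2: o_2 = (0.7071, 4.9497, 3.0000)
after link 3: o_3 = (-0.2115, 5.2559, 3.2500)
after link 4: o_4 = (0.4073, 4.8140, 2.6005)
after link 5: o_5 = (0.9960, 4.0832, 3.6585)
after link 6: o_6 = (7.2982, 3.0809, 4.1854)

7.298 3.081 4.185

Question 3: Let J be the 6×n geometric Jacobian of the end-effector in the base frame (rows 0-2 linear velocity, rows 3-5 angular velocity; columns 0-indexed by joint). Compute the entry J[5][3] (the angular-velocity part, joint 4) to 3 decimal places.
0.433

axis z_3 = (-0.1768,-0.8839,0.4330); lever o_n−o_3 = (7.5096,-2.1750,0.9354)
cross product → J_v[:, 3] = (0.1150,3.4171,7.0221)
J_ω[:, 3] = z_3
entry J[5][3] = 0.4330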